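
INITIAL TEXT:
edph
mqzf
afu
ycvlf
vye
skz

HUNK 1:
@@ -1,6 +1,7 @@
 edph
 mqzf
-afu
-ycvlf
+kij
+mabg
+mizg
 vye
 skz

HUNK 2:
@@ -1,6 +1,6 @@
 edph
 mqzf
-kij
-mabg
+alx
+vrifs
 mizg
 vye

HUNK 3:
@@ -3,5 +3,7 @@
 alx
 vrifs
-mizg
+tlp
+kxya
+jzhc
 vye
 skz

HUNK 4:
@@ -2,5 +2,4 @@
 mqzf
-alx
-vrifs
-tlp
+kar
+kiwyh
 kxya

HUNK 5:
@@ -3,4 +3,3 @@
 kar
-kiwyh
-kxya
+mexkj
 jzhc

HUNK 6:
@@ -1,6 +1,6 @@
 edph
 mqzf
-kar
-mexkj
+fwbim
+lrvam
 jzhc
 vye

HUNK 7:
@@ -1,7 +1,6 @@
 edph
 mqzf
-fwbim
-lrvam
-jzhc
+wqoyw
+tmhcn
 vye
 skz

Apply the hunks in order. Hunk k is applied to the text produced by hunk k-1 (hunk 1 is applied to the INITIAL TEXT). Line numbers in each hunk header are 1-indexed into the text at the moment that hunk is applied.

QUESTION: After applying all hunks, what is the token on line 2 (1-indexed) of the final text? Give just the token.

Hunk 1: at line 1 remove [afu,ycvlf] add [kij,mabg,mizg] -> 7 lines: edph mqzf kij mabg mizg vye skz
Hunk 2: at line 1 remove [kij,mabg] add [alx,vrifs] -> 7 lines: edph mqzf alx vrifs mizg vye skz
Hunk 3: at line 3 remove [mizg] add [tlp,kxya,jzhc] -> 9 lines: edph mqzf alx vrifs tlp kxya jzhc vye skz
Hunk 4: at line 2 remove [alx,vrifs,tlp] add [kar,kiwyh] -> 8 lines: edph mqzf kar kiwyh kxya jzhc vye skz
Hunk 5: at line 3 remove [kiwyh,kxya] add [mexkj] -> 7 lines: edph mqzf kar mexkj jzhc vye skz
Hunk 6: at line 1 remove [kar,mexkj] add [fwbim,lrvam] -> 7 lines: edph mqzf fwbim lrvam jzhc vye skz
Hunk 7: at line 1 remove [fwbim,lrvam,jzhc] add [wqoyw,tmhcn] -> 6 lines: edph mqzf wqoyw tmhcn vye skz
Final line 2: mqzf

Answer: mqzf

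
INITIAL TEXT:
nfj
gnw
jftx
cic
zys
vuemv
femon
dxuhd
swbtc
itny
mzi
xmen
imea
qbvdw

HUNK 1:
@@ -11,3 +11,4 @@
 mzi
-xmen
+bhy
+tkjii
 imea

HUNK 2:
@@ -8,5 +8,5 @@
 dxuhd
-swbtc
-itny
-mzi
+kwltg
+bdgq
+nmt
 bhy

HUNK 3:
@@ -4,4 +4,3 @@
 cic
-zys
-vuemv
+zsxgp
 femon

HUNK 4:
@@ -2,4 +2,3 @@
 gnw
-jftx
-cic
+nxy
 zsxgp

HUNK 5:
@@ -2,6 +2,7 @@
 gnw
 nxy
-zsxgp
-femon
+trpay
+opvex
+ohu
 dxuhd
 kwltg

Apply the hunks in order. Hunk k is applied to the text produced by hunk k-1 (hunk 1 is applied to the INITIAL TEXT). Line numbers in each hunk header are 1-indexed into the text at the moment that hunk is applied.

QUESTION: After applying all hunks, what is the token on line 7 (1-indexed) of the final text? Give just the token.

Answer: dxuhd

Derivation:
Hunk 1: at line 11 remove [xmen] add [bhy,tkjii] -> 15 lines: nfj gnw jftx cic zys vuemv femon dxuhd swbtc itny mzi bhy tkjii imea qbvdw
Hunk 2: at line 8 remove [swbtc,itny,mzi] add [kwltg,bdgq,nmt] -> 15 lines: nfj gnw jftx cic zys vuemv femon dxuhd kwltg bdgq nmt bhy tkjii imea qbvdw
Hunk 3: at line 4 remove [zys,vuemv] add [zsxgp] -> 14 lines: nfj gnw jftx cic zsxgp femon dxuhd kwltg bdgq nmt bhy tkjii imea qbvdw
Hunk 4: at line 2 remove [jftx,cic] add [nxy] -> 13 lines: nfj gnw nxy zsxgp femon dxuhd kwltg bdgq nmt bhy tkjii imea qbvdw
Hunk 5: at line 2 remove [zsxgp,femon] add [trpay,opvex,ohu] -> 14 lines: nfj gnw nxy trpay opvex ohu dxuhd kwltg bdgq nmt bhy tkjii imea qbvdw
Final line 7: dxuhd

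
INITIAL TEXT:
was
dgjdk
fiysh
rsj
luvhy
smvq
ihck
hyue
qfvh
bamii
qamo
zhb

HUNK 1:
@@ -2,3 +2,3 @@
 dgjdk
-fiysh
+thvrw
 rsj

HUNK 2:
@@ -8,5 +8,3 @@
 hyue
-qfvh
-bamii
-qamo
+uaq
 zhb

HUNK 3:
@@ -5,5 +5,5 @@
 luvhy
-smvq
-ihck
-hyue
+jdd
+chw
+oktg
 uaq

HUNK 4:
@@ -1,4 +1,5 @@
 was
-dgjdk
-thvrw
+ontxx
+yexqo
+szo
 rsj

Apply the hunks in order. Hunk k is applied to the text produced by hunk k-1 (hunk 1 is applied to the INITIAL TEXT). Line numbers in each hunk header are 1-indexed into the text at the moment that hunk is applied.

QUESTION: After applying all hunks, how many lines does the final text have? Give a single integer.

Answer: 11

Derivation:
Hunk 1: at line 2 remove [fiysh] add [thvrw] -> 12 lines: was dgjdk thvrw rsj luvhy smvq ihck hyue qfvh bamii qamo zhb
Hunk 2: at line 8 remove [qfvh,bamii,qamo] add [uaq] -> 10 lines: was dgjdk thvrw rsj luvhy smvq ihck hyue uaq zhb
Hunk 3: at line 5 remove [smvq,ihck,hyue] add [jdd,chw,oktg] -> 10 lines: was dgjdk thvrw rsj luvhy jdd chw oktg uaq zhb
Hunk 4: at line 1 remove [dgjdk,thvrw] add [ontxx,yexqo,szo] -> 11 lines: was ontxx yexqo szo rsj luvhy jdd chw oktg uaq zhb
Final line count: 11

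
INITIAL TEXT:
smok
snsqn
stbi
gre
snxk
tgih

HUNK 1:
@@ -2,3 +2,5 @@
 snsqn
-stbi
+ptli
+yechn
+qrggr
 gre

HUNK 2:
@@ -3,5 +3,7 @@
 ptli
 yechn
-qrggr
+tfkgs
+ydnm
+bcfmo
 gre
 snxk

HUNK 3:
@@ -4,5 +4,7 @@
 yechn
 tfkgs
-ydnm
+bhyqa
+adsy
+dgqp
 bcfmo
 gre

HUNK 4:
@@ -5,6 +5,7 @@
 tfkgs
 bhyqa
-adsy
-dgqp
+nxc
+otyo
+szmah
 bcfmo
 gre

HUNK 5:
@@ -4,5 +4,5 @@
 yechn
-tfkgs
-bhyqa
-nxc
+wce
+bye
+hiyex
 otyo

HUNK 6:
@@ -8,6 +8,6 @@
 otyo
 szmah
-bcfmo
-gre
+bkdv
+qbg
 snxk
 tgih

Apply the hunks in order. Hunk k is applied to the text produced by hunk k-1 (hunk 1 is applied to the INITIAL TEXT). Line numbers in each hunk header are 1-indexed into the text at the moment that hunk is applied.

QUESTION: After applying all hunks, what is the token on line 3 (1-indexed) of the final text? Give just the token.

Hunk 1: at line 2 remove [stbi] add [ptli,yechn,qrggr] -> 8 lines: smok snsqn ptli yechn qrggr gre snxk tgih
Hunk 2: at line 3 remove [qrggr] add [tfkgs,ydnm,bcfmo] -> 10 lines: smok snsqn ptli yechn tfkgs ydnm bcfmo gre snxk tgih
Hunk 3: at line 4 remove [ydnm] add [bhyqa,adsy,dgqp] -> 12 lines: smok snsqn ptli yechn tfkgs bhyqa adsy dgqp bcfmo gre snxk tgih
Hunk 4: at line 5 remove [adsy,dgqp] add [nxc,otyo,szmah] -> 13 lines: smok snsqn ptli yechn tfkgs bhyqa nxc otyo szmah bcfmo gre snxk tgih
Hunk 5: at line 4 remove [tfkgs,bhyqa,nxc] add [wce,bye,hiyex] -> 13 lines: smok snsqn ptli yechn wce bye hiyex otyo szmah bcfmo gre snxk tgih
Hunk 6: at line 8 remove [bcfmo,gre] add [bkdv,qbg] -> 13 lines: smok snsqn ptli yechn wce bye hiyex otyo szmah bkdv qbg snxk tgih
Final line 3: ptli

Answer: ptli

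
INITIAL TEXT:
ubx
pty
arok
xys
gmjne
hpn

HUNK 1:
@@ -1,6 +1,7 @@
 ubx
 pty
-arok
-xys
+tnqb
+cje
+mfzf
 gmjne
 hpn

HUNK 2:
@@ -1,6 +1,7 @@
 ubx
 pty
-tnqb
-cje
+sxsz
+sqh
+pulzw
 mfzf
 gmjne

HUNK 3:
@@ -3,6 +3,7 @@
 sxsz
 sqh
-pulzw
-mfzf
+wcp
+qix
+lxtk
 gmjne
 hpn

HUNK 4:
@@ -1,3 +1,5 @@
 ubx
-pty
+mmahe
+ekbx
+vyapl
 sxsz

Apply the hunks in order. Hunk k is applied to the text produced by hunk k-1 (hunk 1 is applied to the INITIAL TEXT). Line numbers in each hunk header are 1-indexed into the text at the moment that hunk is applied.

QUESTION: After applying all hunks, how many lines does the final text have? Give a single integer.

Answer: 11

Derivation:
Hunk 1: at line 1 remove [arok,xys] add [tnqb,cje,mfzf] -> 7 lines: ubx pty tnqb cje mfzf gmjne hpn
Hunk 2: at line 1 remove [tnqb,cje] add [sxsz,sqh,pulzw] -> 8 lines: ubx pty sxsz sqh pulzw mfzf gmjne hpn
Hunk 3: at line 3 remove [pulzw,mfzf] add [wcp,qix,lxtk] -> 9 lines: ubx pty sxsz sqh wcp qix lxtk gmjne hpn
Hunk 4: at line 1 remove [pty] add [mmahe,ekbx,vyapl] -> 11 lines: ubx mmahe ekbx vyapl sxsz sqh wcp qix lxtk gmjne hpn
Final line count: 11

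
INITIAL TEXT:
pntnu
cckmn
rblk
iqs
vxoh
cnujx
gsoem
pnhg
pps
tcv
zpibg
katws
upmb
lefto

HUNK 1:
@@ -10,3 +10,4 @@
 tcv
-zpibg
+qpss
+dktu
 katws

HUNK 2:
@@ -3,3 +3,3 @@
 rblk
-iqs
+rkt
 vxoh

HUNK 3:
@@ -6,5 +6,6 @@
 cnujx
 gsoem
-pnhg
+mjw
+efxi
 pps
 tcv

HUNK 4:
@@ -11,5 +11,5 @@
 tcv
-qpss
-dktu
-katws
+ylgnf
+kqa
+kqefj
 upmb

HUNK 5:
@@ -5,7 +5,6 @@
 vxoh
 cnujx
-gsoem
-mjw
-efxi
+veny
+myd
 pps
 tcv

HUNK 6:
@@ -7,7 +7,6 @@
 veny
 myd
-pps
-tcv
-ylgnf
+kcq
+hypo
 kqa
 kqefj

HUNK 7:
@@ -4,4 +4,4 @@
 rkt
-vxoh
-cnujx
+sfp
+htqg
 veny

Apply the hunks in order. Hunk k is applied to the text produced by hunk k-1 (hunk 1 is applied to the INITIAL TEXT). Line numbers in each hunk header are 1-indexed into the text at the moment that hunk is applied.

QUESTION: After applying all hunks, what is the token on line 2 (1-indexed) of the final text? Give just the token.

Answer: cckmn

Derivation:
Hunk 1: at line 10 remove [zpibg] add [qpss,dktu] -> 15 lines: pntnu cckmn rblk iqs vxoh cnujx gsoem pnhg pps tcv qpss dktu katws upmb lefto
Hunk 2: at line 3 remove [iqs] add [rkt] -> 15 lines: pntnu cckmn rblk rkt vxoh cnujx gsoem pnhg pps tcv qpss dktu katws upmb lefto
Hunk 3: at line 6 remove [pnhg] add [mjw,efxi] -> 16 lines: pntnu cckmn rblk rkt vxoh cnujx gsoem mjw efxi pps tcv qpss dktu katws upmb lefto
Hunk 4: at line 11 remove [qpss,dktu,katws] add [ylgnf,kqa,kqefj] -> 16 lines: pntnu cckmn rblk rkt vxoh cnujx gsoem mjw efxi pps tcv ylgnf kqa kqefj upmb lefto
Hunk 5: at line 5 remove [gsoem,mjw,efxi] add [veny,myd] -> 15 lines: pntnu cckmn rblk rkt vxoh cnujx veny myd pps tcv ylgnf kqa kqefj upmb lefto
Hunk 6: at line 7 remove [pps,tcv,ylgnf] add [kcq,hypo] -> 14 lines: pntnu cckmn rblk rkt vxoh cnujx veny myd kcq hypo kqa kqefj upmb lefto
Hunk 7: at line 4 remove [vxoh,cnujx] add [sfp,htqg] -> 14 lines: pntnu cckmn rblk rkt sfp htqg veny myd kcq hypo kqa kqefj upmb lefto
Final line 2: cckmn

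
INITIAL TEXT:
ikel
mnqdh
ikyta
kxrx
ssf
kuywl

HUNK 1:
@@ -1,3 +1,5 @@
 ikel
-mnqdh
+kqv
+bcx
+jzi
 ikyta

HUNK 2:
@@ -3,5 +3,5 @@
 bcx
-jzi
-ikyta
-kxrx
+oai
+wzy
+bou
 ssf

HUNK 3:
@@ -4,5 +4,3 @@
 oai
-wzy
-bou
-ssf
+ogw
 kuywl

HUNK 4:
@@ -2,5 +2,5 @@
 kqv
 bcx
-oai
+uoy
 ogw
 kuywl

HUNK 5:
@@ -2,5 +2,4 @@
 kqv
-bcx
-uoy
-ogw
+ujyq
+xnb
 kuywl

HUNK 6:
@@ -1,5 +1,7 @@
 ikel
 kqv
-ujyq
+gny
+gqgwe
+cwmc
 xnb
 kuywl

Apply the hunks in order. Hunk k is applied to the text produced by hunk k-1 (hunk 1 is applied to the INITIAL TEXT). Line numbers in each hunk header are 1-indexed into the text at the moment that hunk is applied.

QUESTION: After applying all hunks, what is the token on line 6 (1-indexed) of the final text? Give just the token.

Answer: xnb

Derivation:
Hunk 1: at line 1 remove [mnqdh] add [kqv,bcx,jzi] -> 8 lines: ikel kqv bcx jzi ikyta kxrx ssf kuywl
Hunk 2: at line 3 remove [jzi,ikyta,kxrx] add [oai,wzy,bou] -> 8 lines: ikel kqv bcx oai wzy bou ssf kuywl
Hunk 3: at line 4 remove [wzy,bou,ssf] add [ogw] -> 6 lines: ikel kqv bcx oai ogw kuywl
Hunk 4: at line 2 remove [oai] add [uoy] -> 6 lines: ikel kqv bcx uoy ogw kuywl
Hunk 5: at line 2 remove [bcx,uoy,ogw] add [ujyq,xnb] -> 5 lines: ikel kqv ujyq xnb kuywl
Hunk 6: at line 1 remove [ujyq] add [gny,gqgwe,cwmc] -> 7 lines: ikel kqv gny gqgwe cwmc xnb kuywl
Final line 6: xnb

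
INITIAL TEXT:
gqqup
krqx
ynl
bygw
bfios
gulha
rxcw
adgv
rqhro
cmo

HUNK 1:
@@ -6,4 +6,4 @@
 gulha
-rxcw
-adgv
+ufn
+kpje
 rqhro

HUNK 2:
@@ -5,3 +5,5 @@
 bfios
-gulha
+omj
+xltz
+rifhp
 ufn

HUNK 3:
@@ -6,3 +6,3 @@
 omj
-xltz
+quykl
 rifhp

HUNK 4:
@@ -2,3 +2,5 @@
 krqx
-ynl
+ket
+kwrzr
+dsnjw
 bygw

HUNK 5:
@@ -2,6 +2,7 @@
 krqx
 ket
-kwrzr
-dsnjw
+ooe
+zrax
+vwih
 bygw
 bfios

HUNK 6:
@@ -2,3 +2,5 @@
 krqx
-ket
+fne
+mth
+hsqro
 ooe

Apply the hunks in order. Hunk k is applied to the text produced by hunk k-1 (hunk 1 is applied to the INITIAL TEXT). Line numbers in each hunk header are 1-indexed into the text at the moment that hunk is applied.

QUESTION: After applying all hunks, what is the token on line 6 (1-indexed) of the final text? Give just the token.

Answer: ooe

Derivation:
Hunk 1: at line 6 remove [rxcw,adgv] add [ufn,kpje] -> 10 lines: gqqup krqx ynl bygw bfios gulha ufn kpje rqhro cmo
Hunk 2: at line 5 remove [gulha] add [omj,xltz,rifhp] -> 12 lines: gqqup krqx ynl bygw bfios omj xltz rifhp ufn kpje rqhro cmo
Hunk 3: at line 6 remove [xltz] add [quykl] -> 12 lines: gqqup krqx ynl bygw bfios omj quykl rifhp ufn kpje rqhro cmo
Hunk 4: at line 2 remove [ynl] add [ket,kwrzr,dsnjw] -> 14 lines: gqqup krqx ket kwrzr dsnjw bygw bfios omj quykl rifhp ufn kpje rqhro cmo
Hunk 5: at line 2 remove [kwrzr,dsnjw] add [ooe,zrax,vwih] -> 15 lines: gqqup krqx ket ooe zrax vwih bygw bfios omj quykl rifhp ufn kpje rqhro cmo
Hunk 6: at line 2 remove [ket] add [fne,mth,hsqro] -> 17 lines: gqqup krqx fne mth hsqro ooe zrax vwih bygw bfios omj quykl rifhp ufn kpje rqhro cmo
Final line 6: ooe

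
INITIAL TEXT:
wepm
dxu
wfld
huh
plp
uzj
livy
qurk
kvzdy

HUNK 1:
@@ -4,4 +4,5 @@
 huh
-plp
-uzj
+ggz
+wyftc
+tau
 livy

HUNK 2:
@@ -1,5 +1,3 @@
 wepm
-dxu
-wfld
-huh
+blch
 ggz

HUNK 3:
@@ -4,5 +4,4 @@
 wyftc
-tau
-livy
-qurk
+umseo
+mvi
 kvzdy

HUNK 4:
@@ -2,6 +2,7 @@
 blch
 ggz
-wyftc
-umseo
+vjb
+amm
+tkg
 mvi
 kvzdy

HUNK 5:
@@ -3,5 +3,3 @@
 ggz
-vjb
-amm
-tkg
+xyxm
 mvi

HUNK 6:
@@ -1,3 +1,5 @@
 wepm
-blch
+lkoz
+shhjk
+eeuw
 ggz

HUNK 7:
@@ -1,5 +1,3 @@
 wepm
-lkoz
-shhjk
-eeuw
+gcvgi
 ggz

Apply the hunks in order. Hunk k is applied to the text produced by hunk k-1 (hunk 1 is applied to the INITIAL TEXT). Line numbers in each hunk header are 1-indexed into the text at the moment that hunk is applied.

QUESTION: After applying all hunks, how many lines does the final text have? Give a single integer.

Hunk 1: at line 4 remove [plp,uzj] add [ggz,wyftc,tau] -> 10 lines: wepm dxu wfld huh ggz wyftc tau livy qurk kvzdy
Hunk 2: at line 1 remove [dxu,wfld,huh] add [blch] -> 8 lines: wepm blch ggz wyftc tau livy qurk kvzdy
Hunk 3: at line 4 remove [tau,livy,qurk] add [umseo,mvi] -> 7 lines: wepm blch ggz wyftc umseo mvi kvzdy
Hunk 4: at line 2 remove [wyftc,umseo] add [vjb,amm,tkg] -> 8 lines: wepm blch ggz vjb amm tkg mvi kvzdy
Hunk 5: at line 3 remove [vjb,amm,tkg] add [xyxm] -> 6 lines: wepm blch ggz xyxm mvi kvzdy
Hunk 6: at line 1 remove [blch] add [lkoz,shhjk,eeuw] -> 8 lines: wepm lkoz shhjk eeuw ggz xyxm mvi kvzdy
Hunk 7: at line 1 remove [lkoz,shhjk,eeuw] add [gcvgi] -> 6 lines: wepm gcvgi ggz xyxm mvi kvzdy
Final line count: 6

Answer: 6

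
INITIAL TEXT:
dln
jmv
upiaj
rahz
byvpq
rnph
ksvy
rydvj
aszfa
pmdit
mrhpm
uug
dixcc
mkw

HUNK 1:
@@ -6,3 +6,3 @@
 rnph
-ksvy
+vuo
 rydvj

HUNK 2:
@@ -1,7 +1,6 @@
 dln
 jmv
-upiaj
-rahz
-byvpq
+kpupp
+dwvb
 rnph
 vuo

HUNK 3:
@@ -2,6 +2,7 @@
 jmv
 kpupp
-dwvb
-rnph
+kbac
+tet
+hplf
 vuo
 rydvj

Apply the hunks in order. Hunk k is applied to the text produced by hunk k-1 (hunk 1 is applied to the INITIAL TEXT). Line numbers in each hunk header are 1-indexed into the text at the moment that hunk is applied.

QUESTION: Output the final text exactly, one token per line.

Hunk 1: at line 6 remove [ksvy] add [vuo] -> 14 lines: dln jmv upiaj rahz byvpq rnph vuo rydvj aszfa pmdit mrhpm uug dixcc mkw
Hunk 2: at line 1 remove [upiaj,rahz,byvpq] add [kpupp,dwvb] -> 13 lines: dln jmv kpupp dwvb rnph vuo rydvj aszfa pmdit mrhpm uug dixcc mkw
Hunk 3: at line 2 remove [dwvb,rnph] add [kbac,tet,hplf] -> 14 lines: dln jmv kpupp kbac tet hplf vuo rydvj aszfa pmdit mrhpm uug dixcc mkw

Answer: dln
jmv
kpupp
kbac
tet
hplf
vuo
rydvj
aszfa
pmdit
mrhpm
uug
dixcc
mkw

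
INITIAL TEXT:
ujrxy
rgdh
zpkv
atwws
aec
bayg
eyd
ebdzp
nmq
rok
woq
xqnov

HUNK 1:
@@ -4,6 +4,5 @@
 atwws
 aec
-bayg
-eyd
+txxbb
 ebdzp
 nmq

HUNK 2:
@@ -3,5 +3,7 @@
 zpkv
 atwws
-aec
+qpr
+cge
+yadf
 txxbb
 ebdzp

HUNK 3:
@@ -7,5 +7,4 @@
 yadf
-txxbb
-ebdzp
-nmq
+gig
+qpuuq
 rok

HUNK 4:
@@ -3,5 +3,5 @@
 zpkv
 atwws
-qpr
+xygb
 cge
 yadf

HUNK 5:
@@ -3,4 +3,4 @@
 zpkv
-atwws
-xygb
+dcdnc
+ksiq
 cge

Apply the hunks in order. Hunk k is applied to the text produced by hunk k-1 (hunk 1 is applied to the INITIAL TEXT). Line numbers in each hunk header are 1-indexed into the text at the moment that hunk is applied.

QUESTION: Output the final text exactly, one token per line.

Hunk 1: at line 4 remove [bayg,eyd] add [txxbb] -> 11 lines: ujrxy rgdh zpkv atwws aec txxbb ebdzp nmq rok woq xqnov
Hunk 2: at line 3 remove [aec] add [qpr,cge,yadf] -> 13 lines: ujrxy rgdh zpkv atwws qpr cge yadf txxbb ebdzp nmq rok woq xqnov
Hunk 3: at line 7 remove [txxbb,ebdzp,nmq] add [gig,qpuuq] -> 12 lines: ujrxy rgdh zpkv atwws qpr cge yadf gig qpuuq rok woq xqnov
Hunk 4: at line 3 remove [qpr] add [xygb] -> 12 lines: ujrxy rgdh zpkv atwws xygb cge yadf gig qpuuq rok woq xqnov
Hunk 5: at line 3 remove [atwws,xygb] add [dcdnc,ksiq] -> 12 lines: ujrxy rgdh zpkv dcdnc ksiq cge yadf gig qpuuq rok woq xqnov

Answer: ujrxy
rgdh
zpkv
dcdnc
ksiq
cge
yadf
gig
qpuuq
rok
woq
xqnov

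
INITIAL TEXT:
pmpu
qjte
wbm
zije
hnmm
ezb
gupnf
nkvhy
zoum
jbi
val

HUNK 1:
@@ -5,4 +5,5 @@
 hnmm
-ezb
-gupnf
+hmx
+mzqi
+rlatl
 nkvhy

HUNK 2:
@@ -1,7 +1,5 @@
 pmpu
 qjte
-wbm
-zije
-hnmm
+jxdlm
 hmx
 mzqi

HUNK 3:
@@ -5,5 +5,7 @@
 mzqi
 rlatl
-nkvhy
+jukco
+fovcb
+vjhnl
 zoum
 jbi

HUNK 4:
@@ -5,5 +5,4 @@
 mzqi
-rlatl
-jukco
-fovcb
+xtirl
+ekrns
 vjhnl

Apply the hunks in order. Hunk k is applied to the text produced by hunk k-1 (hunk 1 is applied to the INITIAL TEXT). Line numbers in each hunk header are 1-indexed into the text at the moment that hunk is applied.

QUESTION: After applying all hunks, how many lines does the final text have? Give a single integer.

Hunk 1: at line 5 remove [ezb,gupnf] add [hmx,mzqi,rlatl] -> 12 lines: pmpu qjte wbm zije hnmm hmx mzqi rlatl nkvhy zoum jbi val
Hunk 2: at line 1 remove [wbm,zije,hnmm] add [jxdlm] -> 10 lines: pmpu qjte jxdlm hmx mzqi rlatl nkvhy zoum jbi val
Hunk 3: at line 5 remove [nkvhy] add [jukco,fovcb,vjhnl] -> 12 lines: pmpu qjte jxdlm hmx mzqi rlatl jukco fovcb vjhnl zoum jbi val
Hunk 4: at line 5 remove [rlatl,jukco,fovcb] add [xtirl,ekrns] -> 11 lines: pmpu qjte jxdlm hmx mzqi xtirl ekrns vjhnl zoum jbi val
Final line count: 11

Answer: 11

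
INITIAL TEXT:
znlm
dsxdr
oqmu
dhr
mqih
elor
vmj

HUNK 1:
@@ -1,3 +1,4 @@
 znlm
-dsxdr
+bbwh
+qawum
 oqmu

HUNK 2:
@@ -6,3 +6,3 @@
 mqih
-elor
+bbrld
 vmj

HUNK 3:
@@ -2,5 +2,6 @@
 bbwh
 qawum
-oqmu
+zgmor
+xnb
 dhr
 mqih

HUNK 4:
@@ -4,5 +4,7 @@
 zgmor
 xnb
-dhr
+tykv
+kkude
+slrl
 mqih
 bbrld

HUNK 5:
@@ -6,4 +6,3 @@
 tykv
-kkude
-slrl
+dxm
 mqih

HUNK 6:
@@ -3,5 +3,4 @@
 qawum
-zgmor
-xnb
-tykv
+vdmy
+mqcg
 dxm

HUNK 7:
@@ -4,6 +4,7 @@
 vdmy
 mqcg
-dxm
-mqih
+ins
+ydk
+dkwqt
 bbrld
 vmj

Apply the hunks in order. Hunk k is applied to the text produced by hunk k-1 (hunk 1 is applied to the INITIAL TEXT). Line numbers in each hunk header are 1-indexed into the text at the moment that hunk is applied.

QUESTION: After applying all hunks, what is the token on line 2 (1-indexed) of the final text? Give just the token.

Answer: bbwh

Derivation:
Hunk 1: at line 1 remove [dsxdr] add [bbwh,qawum] -> 8 lines: znlm bbwh qawum oqmu dhr mqih elor vmj
Hunk 2: at line 6 remove [elor] add [bbrld] -> 8 lines: znlm bbwh qawum oqmu dhr mqih bbrld vmj
Hunk 3: at line 2 remove [oqmu] add [zgmor,xnb] -> 9 lines: znlm bbwh qawum zgmor xnb dhr mqih bbrld vmj
Hunk 4: at line 4 remove [dhr] add [tykv,kkude,slrl] -> 11 lines: znlm bbwh qawum zgmor xnb tykv kkude slrl mqih bbrld vmj
Hunk 5: at line 6 remove [kkude,slrl] add [dxm] -> 10 lines: znlm bbwh qawum zgmor xnb tykv dxm mqih bbrld vmj
Hunk 6: at line 3 remove [zgmor,xnb,tykv] add [vdmy,mqcg] -> 9 lines: znlm bbwh qawum vdmy mqcg dxm mqih bbrld vmj
Hunk 7: at line 4 remove [dxm,mqih] add [ins,ydk,dkwqt] -> 10 lines: znlm bbwh qawum vdmy mqcg ins ydk dkwqt bbrld vmj
Final line 2: bbwh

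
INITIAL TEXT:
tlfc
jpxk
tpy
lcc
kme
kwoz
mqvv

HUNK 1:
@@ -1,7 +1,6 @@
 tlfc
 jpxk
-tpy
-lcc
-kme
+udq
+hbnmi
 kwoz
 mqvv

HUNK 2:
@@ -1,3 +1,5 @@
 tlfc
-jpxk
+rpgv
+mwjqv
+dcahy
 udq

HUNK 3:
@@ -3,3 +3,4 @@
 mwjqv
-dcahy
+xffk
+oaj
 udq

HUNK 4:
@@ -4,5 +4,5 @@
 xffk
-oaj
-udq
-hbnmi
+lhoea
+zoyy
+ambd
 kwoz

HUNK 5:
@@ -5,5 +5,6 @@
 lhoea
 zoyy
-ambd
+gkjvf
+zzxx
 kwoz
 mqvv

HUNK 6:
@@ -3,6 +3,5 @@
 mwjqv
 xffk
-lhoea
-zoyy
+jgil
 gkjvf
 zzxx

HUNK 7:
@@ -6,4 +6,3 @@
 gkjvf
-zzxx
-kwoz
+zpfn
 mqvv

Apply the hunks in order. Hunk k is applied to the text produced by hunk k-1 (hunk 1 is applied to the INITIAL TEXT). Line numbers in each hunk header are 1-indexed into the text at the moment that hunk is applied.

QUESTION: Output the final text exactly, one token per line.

Answer: tlfc
rpgv
mwjqv
xffk
jgil
gkjvf
zpfn
mqvv

Derivation:
Hunk 1: at line 1 remove [tpy,lcc,kme] add [udq,hbnmi] -> 6 lines: tlfc jpxk udq hbnmi kwoz mqvv
Hunk 2: at line 1 remove [jpxk] add [rpgv,mwjqv,dcahy] -> 8 lines: tlfc rpgv mwjqv dcahy udq hbnmi kwoz mqvv
Hunk 3: at line 3 remove [dcahy] add [xffk,oaj] -> 9 lines: tlfc rpgv mwjqv xffk oaj udq hbnmi kwoz mqvv
Hunk 4: at line 4 remove [oaj,udq,hbnmi] add [lhoea,zoyy,ambd] -> 9 lines: tlfc rpgv mwjqv xffk lhoea zoyy ambd kwoz mqvv
Hunk 5: at line 5 remove [ambd] add [gkjvf,zzxx] -> 10 lines: tlfc rpgv mwjqv xffk lhoea zoyy gkjvf zzxx kwoz mqvv
Hunk 6: at line 3 remove [lhoea,zoyy] add [jgil] -> 9 lines: tlfc rpgv mwjqv xffk jgil gkjvf zzxx kwoz mqvv
Hunk 7: at line 6 remove [zzxx,kwoz] add [zpfn] -> 8 lines: tlfc rpgv mwjqv xffk jgil gkjvf zpfn mqvv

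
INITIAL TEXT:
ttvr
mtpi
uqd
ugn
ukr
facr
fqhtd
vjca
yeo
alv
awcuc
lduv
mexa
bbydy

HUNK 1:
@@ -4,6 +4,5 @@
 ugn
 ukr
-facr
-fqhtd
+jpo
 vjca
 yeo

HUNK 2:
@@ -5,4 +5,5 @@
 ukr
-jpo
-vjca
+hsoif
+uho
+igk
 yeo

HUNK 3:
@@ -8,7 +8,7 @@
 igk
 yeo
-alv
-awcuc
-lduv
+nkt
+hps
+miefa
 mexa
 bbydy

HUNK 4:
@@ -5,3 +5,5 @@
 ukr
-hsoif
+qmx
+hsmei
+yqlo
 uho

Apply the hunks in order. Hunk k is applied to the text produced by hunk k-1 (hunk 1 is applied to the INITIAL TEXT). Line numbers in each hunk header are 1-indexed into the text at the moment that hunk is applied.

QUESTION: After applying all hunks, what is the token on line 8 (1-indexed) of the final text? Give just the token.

Hunk 1: at line 4 remove [facr,fqhtd] add [jpo] -> 13 lines: ttvr mtpi uqd ugn ukr jpo vjca yeo alv awcuc lduv mexa bbydy
Hunk 2: at line 5 remove [jpo,vjca] add [hsoif,uho,igk] -> 14 lines: ttvr mtpi uqd ugn ukr hsoif uho igk yeo alv awcuc lduv mexa bbydy
Hunk 3: at line 8 remove [alv,awcuc,lduv] add [nkt,hps,miefa] -> 14 lines: ttvr mtpi uqd ugn ukr hsoif uho igk yeo nkt hps miefa mexa bbydy
Hunk 4: at line 5 remove [hsoif] add [qmx,hsmei,yqlo] -> 16 lines: ttvr mtpi uqd ugn ukr qmx hsmei yqlo uho igk yeo nkt hps miefa mexa bbydy
Final line 8: yqlo

Answer: yqlo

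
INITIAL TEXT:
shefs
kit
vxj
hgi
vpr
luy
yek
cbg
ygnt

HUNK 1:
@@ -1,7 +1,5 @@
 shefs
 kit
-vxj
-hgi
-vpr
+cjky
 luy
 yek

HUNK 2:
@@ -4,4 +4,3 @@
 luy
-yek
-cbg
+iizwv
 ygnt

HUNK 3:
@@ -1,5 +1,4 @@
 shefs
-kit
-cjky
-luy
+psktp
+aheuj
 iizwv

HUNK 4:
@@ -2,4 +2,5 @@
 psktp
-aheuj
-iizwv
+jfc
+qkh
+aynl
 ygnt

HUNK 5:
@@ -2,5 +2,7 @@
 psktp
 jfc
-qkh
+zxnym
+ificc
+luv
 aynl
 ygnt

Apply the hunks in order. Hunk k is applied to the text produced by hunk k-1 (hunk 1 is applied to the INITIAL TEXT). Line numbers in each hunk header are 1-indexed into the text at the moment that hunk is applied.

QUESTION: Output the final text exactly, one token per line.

Answer: shefs
psktp
jfc
zxnym
ificc
luv
aynl
ygnt

Derivation:
Hunk 1: at line 1 remove [vxj,hgi,vpr] add [cjky] -> 7 lines: shefs kit cjky luy yek cbg ygnt
Hunk 2: at line 4 remove [yek,cbg] add [iizwv] -> 6 lines: shefs kit cjky luy iizwv ygnt
Hunk 3: at line 1 remove [kit,cjky,luy] add [psktp,aheuj] -> 5 lines: shefs psktp aheuj iizwv ygnt
Hunk 4: at line 2 remove [aheuj,iizwv] add [jfc,qkh,aynl] -> 6 lines: shefs psktp jfc qkh aynl ygnt
Hunk 5: at line 2 remove [qkh] add [zxnym,ificc,luv] -> 8 lines: shefs psktp jfc zxnym ificc luv aynl ygnt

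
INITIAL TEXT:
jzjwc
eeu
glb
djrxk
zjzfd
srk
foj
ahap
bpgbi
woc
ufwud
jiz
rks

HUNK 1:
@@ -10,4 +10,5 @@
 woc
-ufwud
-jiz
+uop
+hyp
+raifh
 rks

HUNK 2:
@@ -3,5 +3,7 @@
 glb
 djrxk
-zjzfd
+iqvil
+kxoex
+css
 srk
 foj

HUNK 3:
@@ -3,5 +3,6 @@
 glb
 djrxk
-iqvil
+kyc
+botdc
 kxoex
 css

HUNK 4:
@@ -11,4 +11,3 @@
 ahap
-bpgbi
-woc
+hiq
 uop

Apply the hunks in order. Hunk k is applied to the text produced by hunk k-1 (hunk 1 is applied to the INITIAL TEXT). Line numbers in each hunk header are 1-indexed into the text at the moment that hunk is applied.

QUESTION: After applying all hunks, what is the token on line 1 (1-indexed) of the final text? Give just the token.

Answer: jzjwc

Derivation:
Hunk 1: at line 10 remove [ufwud,jiz] add [uop,hyp,raifh] -> 14 lines: jzjwc eeu glb djrxk zjzfd srk foj ahap bpgbi woc uop hyp raifh rks
Hunk 2: at line 3 remove [zjzfd] add [iqvil,kxoex,css] -> 16 lines: jzjwc eeu glb djrxk iqvil kxoex css srk foj ahap bpgbi woc uop hyp raifh rks
Hunk 3: at line 3 remove [iqvil] add [kyc,botdc] -> 17 lines: jzjwc eeu glb djrxk kyc botdc kxoex css srk foj ahap bpgbi woc uop hyp raifh rks
Hunk 4: at line 11 remove [bpgbi,woc] add [hiq] -> 16 lines: jzjwc eeu glb djrxk kyc botdc kxoex css srk foj ahap hiq uop hyp raifh rks
Final line 1: jzjwc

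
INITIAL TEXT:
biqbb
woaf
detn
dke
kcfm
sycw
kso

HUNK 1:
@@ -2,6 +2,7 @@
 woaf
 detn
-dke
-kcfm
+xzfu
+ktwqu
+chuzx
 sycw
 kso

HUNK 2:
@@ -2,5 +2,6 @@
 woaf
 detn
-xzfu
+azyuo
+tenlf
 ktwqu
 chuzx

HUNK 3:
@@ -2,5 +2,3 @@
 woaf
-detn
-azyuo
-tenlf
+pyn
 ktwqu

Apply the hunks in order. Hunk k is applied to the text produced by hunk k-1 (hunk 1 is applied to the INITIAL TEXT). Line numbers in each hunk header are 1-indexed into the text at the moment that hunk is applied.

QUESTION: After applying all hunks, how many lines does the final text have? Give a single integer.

Hunk 1: at line 2 remove [dke,kcfm] add [xzfu,ktwqu,chuzx] -> 8 lines: biqbb woaf detn xzfu ktwqu chuzx sycw kso
Hunk 2: at line 2 remove [xzfu] add [azyuo,tenlf] -> 9 lines: biqbb woaf detn azyuo tenlf ktwqu chuzx sycw kso
Hunk 3: at line 2 remove [detn,azyuo,tenlf] add [pyn] -> 7 lines: biqbb woaf pyn ktwqu chuzx sycw kso
Final line count: 7

Answer: 7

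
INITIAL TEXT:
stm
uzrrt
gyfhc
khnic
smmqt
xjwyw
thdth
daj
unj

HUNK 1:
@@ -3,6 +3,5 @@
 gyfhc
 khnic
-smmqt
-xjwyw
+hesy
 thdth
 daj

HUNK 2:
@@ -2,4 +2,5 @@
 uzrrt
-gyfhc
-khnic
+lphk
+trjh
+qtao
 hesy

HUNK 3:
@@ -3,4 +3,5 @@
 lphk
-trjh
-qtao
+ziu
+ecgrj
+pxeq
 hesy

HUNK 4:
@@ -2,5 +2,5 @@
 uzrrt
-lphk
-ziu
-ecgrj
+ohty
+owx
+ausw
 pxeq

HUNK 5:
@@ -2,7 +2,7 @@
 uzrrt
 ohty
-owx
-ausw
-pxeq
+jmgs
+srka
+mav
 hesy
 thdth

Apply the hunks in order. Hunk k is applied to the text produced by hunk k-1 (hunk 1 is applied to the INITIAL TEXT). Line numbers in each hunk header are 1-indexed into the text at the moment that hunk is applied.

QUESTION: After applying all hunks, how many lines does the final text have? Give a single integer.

Hunk 1: at line 3 remove [smmqt,xjwyw] add [hesy] -> 8 lines: stm uzrrt gyfhc khnic hesy thdth daj unj
Hunk 2: at line 2 remove [gyfhc,khnic] add [lphk,trjh,qtao] -> 9 lines: stm uzrrt lphk trjh qtao hesy thdth daj unj
Hunk 3: at line 3 remove [trjh,qtao] add [ziu,ecgrj,pxeq] -> 10 lines: stm uzrrt lphk ziu ecgrj pxeq hesy thdth daj unj
Hunk 4: at line 2 remove [lphk,ziu,ecgrj] add [ohty,owx,ausw] -> 10 lines: stm uzrrt ohty owx ausw pxeq hesy thdth daj unj
Hunk 5: at line 2 remove [owx,ausw,pxeq] add [jmgs,srka,mav] -> 10 lines: stm uzrrt ohty jmgs srka mav hesy thdth daj unj
Final line count: 10

Answer: 10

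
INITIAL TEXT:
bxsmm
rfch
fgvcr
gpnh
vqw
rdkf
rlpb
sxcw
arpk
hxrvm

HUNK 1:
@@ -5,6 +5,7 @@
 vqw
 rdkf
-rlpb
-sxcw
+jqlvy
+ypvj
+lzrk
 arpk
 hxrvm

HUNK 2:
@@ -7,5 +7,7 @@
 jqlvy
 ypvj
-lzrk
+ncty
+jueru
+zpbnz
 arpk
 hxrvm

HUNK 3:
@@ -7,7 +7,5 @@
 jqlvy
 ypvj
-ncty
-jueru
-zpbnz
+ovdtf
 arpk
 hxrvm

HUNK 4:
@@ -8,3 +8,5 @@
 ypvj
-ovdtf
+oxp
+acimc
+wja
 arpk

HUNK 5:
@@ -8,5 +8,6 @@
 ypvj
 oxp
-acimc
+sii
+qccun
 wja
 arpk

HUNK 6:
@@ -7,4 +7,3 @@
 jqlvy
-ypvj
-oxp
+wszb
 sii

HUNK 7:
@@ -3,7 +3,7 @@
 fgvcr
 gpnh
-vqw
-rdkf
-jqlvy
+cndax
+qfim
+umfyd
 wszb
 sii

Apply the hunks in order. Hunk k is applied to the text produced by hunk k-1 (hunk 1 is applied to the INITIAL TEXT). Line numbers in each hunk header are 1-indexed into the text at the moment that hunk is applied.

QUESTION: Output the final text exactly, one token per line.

Hunk 1: at line 5 remove [rlpb,sxcw] add [jqlvy,ypvj,lzrk] -> 11 lines: bxsmm rfch fgvcr gpnh vqw rdkf jqlvy ypvj lzrk arpk hxrvm
Hunk 2: at line 7 remove [lzrk] add [ncty,jueru,zpbnz] -> 13 lines: bxsmm rfch fgvcr gpnh vqw rdkf jqlvy ypvj ncty jueru zpbnz arpk hxrvm
Hunk 3: at line 7 remove [ncty,jueru,zpbnz] add [ovdtf] -> 11 lines: bxsmm rfch fgvcr gpnh vqw rdkf jqlvy ypvj ovdtf arpk hxrvm
Hunk 4: at line 8 remove [ovdtf] add [oxp,acimc,wja] -> 13 lines: bxsmm rfch fgvcr gpnh vqw rdkf jqlvy ypvj oxp acimc wja arpk hxrvm
Hunk 5: at line 8 remove [acimc] add [sii,qccun] -> 14 lines: bxsmm rfch fgvcr gpnh vqw rdkf jqlvy ypvj oxp sii qccun wja arpk hxrvm
Hunk 6: at line 7 remove [ypvj,oxp] add [wszb] -> 13 lines: bxsmm rfch fgvcr gpnh vqw rdkf jqlvy wszb sii qccun wja arpk hxrvm
Hunk 7: at line 3 remove [vqw,rdkf,jqlvy] add [cndax,qfim,umfyd] -> 13 lines: bxsmm rfch fgvcr gpnh cndax qfim umfyd wszb sii qccun wja arpk hxrvm

Answer: bxsmm
rfch
fgvcr
gpnh
cndax
qfim
umfyd
wszb
sii
qccun
wja
arpk
hxrvm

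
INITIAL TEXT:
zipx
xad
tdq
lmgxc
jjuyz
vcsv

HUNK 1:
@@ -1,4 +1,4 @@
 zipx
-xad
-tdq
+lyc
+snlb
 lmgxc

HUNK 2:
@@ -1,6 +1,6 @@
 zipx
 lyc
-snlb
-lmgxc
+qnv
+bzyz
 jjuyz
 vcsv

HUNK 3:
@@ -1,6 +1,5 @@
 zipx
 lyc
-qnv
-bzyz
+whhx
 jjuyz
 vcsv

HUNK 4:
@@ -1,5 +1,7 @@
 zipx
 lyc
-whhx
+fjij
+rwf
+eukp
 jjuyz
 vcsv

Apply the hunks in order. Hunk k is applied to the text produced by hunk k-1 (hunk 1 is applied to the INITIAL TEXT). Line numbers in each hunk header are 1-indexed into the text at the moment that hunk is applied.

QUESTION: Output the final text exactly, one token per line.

Answer: zipx
lyc
fjij
rwf
eukp
jjuyz
vcsv

Derivation:
Hunk 1: at line 1 remove [xad,tdq] add [lyc,snlb] -> 6 lines: zipx lyc snlb lmgxc jjuyz vcsv
Hunk 2: at line 1 remove [snlb,lmgxc] add [qnv,bzyz] -> 6 lines: zipx lyc qnv bzyz jjuyz vcsv
Hunk 3: at line 1 remove [qnv,bzyz] add [whhx] -> 5 lines: zipx lyc whhx jjuyz vcsv
Hunk 4: at line 1 remove [whhx] add [fjij,rwf,eukp] -> 7 lines: zipx lyc fjij rwf eukp jjuyz vcsv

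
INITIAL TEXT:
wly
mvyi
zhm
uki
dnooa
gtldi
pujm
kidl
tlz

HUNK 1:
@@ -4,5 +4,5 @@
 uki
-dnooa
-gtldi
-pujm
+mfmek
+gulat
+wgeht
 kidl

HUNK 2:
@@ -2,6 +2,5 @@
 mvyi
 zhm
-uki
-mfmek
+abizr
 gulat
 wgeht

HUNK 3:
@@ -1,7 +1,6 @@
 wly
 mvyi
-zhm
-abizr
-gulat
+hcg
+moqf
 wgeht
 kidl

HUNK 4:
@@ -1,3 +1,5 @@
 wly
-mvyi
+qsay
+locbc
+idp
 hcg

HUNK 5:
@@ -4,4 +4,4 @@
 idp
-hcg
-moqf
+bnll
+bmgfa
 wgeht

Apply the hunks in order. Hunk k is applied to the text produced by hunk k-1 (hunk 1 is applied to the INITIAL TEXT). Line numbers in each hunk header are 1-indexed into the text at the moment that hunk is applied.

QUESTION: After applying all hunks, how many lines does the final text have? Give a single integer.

Hunk 1: at line 4 remove [dnooa,gtldi,pujm] add [mfmek,gulat,wgeht] -> 9 lines: wly mvyi zhm uki mfmek gulat wgeht kidl tlz
Hunk 2: at line 2 remove [uki,mfmek] add [abizr] -> 8 lines: wly mvyi zhm abizr gulat wgeht kidl tlz
Hunk 3: at line 1 remove [zhm,abizr,gulat] add [hcg,moqf] -> 7 lines: wly mvyi hcg moqf wgeht kidl tlz
Hunk 4: at line 1 remove [mvyi] add [qsay,locbc,idp] -> 9 lines: wly qsay locbc idp hcg moqf wgeht kidl tlz
Hunk 5: at line 4 remove [hcg,moqf] add [bnll,bmgfa] -> 9 lines: wly qsay locbc idp bnll bmgfa wgeht kidl tlz
Final line count: 9

Answer: 9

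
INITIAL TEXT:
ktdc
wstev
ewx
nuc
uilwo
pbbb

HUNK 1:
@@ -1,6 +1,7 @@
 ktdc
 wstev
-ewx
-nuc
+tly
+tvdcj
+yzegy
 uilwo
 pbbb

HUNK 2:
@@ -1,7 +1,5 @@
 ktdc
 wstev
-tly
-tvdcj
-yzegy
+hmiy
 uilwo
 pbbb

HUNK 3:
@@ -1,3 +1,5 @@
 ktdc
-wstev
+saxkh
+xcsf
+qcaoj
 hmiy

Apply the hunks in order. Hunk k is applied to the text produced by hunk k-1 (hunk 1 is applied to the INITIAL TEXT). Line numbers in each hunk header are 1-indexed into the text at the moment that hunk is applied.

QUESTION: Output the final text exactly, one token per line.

Hunk 1: at line 1 remove [ewx,nuc] add [tly,tvdcj,yzegy] -> 7 lines: ktdc wstev tly tvdcj yzegy uilwo pbbb
Hunk 2: at line 1 remove [tly,tvdcj,yzegy] add [hmiy] -> 5 lines: ktdc wstev hmiy uilwo pbbb
Hunk 3: at line 1 remove [wstev] add [saxkh,xcsf,qcaoj] -> 7 lines: ktdc saxkh xcsf qcaoj hmiy uilwo pbbb

Answer: ktdc
saxkh
xcsf
qcaoj
hmiy
uilwo
pbbb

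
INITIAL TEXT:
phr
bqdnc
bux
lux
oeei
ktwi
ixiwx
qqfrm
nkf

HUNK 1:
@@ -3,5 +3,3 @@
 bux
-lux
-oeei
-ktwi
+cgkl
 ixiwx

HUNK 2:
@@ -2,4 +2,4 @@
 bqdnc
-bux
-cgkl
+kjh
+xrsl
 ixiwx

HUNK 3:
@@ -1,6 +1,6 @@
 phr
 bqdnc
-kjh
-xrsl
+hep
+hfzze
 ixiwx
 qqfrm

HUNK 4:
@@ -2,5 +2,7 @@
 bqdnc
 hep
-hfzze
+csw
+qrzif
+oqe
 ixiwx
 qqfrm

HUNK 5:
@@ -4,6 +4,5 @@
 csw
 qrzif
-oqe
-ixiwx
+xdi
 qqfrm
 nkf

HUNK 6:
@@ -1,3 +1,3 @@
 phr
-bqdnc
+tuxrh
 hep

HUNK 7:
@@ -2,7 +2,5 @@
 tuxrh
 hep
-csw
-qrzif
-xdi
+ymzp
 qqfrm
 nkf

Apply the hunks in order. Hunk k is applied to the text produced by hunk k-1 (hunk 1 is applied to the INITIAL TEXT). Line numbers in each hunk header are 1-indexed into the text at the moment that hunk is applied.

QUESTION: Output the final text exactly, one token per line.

Hunk 1: at line 3 remove [lux,oeei,ktwi] add [cgkl] -> 7 lines: phr bqdnc bux cgkl ixiwx qqfrm nkf
Hunk 2: at line 2 remove [bux,cgkl] add [kjh,xrsl] -> 7 lines: phr bqdnc kjh xrsl ixiwx qqfrm nkf
Hunk 3: at line 1 remove [kjh,xrsl] add [hep,hfzze] -> 7 lines: phr bqdnc hep hfzze ixiwx qqfrm nkf
Hunk 4: at line 2 remove [hfzze] add [csw,qrzif,oqe] -> 9 lines: phr bqdnc hep csw qrzif oqe ixiwx qqfrm nkf
Hunk 5: at line 4 remove [oqe,ixiwx] add [xdi] -> 8 lines: phr bqdnc hep csw qrzif xdi qqfrm nkf
Hunk 6: at line 1 remove [bqdnc] add [tuxrh] -> 8 lines: phr tuxrh hep csw qrzif xdi qqfrm nkf
Hunk 7: at line 2 remove [csw,qrzif,xdi] add [ymzp] -> 6 lines: phr tuxrh hep ymzp qqfrm nkf

Answer: phr
tuxrh
hep
ymzp
qqfrm
nkf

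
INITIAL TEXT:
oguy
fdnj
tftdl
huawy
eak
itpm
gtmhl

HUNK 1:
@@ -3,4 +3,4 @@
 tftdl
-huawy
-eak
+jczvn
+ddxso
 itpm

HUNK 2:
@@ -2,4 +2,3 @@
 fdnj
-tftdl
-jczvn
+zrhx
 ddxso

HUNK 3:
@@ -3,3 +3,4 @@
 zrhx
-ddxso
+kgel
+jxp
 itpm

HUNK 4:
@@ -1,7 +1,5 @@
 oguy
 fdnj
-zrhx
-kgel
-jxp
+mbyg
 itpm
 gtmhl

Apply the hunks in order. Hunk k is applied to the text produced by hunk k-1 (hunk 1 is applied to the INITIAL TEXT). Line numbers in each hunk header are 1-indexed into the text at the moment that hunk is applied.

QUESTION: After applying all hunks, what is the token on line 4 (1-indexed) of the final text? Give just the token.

Hunk 1: at line 3 remove [huawy,eak] add [jczvn,ddxso] -> 7 lines: oguy fdnj tftdl jczvn ddxso itpm gtmhl
Hunk 2: at line 2 remove [tftdl,jczvn] add [zrhx] -> 6 lines: oguy fdnj zrhx ddxso itpm gtmhl
Hunk 3: at line 3 remove [ddxso] add [kgel,jxp] -> 7 lines: oguy fdnj zrhx kgel jxp itpm gtmhl
Hunk 4: at line 1 remove [zrhx,kgel,jxp] add [mbyg] -> 5 lines: oguy fdnj mbyg itpm gtmhl
Final line 4: itpm

Answer: itpm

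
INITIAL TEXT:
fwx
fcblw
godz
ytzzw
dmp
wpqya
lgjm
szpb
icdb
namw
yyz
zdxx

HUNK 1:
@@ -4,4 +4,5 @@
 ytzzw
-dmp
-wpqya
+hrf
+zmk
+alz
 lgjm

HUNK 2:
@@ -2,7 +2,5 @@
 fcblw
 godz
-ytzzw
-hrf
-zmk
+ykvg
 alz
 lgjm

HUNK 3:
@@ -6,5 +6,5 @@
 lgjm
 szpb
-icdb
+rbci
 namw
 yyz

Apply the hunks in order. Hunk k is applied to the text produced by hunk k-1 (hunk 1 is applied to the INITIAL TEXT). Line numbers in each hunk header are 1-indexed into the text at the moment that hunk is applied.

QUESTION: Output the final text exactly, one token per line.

Hunk 1: at line 4 remove [dmp,wpqya] add [hrf,zmk,alz] -> 13 lines: fwx fcblw godz ytzzw hrf zmk alz lgjm szpb icdb namw yyz zdxx
Hunk 2: at line 2 remove [ytzzw,hrf,zmk] add [ykvg] -> 11 lines: fwx fcblw godz ykvg alz lgjm szpb icdb namw yyz zdxx
Hunk 3: at line 6 remove [icdb] add [rbci] -> 11 lines: fwx fcblw godz ykvg alz lgjm szpb rbci namw yyz zdxx

Answer: fwx
fcblw
godz
ykvg
alz
lgjm
szpb
rbci
namw
yyz
zdxx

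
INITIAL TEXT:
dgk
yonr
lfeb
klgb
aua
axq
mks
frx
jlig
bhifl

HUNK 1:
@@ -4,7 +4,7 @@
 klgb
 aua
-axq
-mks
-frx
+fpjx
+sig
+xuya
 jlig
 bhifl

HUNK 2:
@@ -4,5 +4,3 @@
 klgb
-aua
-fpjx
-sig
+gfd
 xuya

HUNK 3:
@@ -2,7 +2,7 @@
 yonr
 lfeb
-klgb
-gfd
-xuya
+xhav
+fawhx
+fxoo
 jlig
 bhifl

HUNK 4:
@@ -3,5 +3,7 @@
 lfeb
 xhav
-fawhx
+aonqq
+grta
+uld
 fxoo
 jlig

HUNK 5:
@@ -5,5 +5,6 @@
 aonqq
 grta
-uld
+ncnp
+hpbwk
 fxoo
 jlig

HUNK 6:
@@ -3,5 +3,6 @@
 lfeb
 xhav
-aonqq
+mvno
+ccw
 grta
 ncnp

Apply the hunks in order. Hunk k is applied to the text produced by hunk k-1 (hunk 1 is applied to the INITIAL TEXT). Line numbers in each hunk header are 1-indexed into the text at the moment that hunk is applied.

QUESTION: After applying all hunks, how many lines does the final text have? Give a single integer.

Hunk 1: at line 4 remove [axq,mks,frx] add [fpjx,sig,xuya] -> 10 lines: dgk yonr lfeb klgb aua fpjx sig xuya jlig bhifl
Hunk 2: at line 4 remove [aua,fpjx,sig] add [gfd] -> 8 lines: dgk yonr lfeb klgb gfd xuya jlig bhifl
Hunk 3: at line 2 remove [klgb,gfd,xuya] add [xhav,fawhx,fxoo] -> 8 lines: dgk yonr lfeb xhav fawhx fxoo jlig bhifl
Hunk 4: at line 3 remove [fawhx] add [aonqq,grta,uld] -> 10 lines: dgk yonr lfeb xhav aonqq grta uld fxoo jlig bhifl
Hunk 5: at line 5 remove [uld] add [ncnp,hpbwk] -> 11 lines: dgk yonr lfeb xhav aonqq grta ncnp hpbwk fxoo jlig bhifl
Hunk 6: at line 3 remove [aonqq] add [mvno,ccw] -> 12 lines: dgk yonr lfeb xhav mvno ccw grta ncnp hpbwk fxoo jlig bhifl
Final line count: 12

Answer: 12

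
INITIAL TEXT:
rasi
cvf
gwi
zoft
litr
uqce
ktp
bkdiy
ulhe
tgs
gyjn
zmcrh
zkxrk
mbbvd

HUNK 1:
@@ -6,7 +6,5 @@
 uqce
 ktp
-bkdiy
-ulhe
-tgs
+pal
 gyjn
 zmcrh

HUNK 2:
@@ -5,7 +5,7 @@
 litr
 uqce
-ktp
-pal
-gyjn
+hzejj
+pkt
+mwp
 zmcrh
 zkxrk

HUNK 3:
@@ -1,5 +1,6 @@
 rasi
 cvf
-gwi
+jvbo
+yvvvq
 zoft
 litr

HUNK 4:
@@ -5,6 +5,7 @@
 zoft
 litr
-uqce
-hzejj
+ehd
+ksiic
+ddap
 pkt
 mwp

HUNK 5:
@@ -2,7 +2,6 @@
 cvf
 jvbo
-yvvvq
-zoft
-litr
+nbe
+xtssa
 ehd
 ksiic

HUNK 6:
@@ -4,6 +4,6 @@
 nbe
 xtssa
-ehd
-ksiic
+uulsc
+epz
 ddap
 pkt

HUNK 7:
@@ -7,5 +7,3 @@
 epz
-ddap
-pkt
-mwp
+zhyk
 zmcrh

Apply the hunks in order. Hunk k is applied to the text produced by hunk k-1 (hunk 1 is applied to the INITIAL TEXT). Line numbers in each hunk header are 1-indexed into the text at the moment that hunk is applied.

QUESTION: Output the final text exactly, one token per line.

Answer: rasi
cvf
jvbo
nbe
xtssa
uulsc
epz
zhyk
zmcrh
zkxrk
mbbvd

Derivation:
Hunk 1: at line 6 remove [bkdiy,ulhe,tgs] add [pal] -> 12 lines: rasi cvf gwi zoft litr uqce ktp pal gyjn zmcrh zkxrk mbbvd
Hunk 2: at line 5 remove [ktp,pal,gyjn] add [hzejj,pkt,mwp] -> 12 lines: rasi cvf gwi zoft litr uqce hzejj pkt mwp zmcrh zkxrk mbbvd
Hunk 3: at line 1 remove [gwi] add [jvbo,yvvvq] -> 13 lines: rasi cvf jvbo yvvvq zoft litr uqce hzejj pkt mwp zmcrh zkxrk mbbvd
Hunk 4: at line 5 remove [uqce,hzejj] add [ehd,ksiic,ddap] -> 14 lines: rasi cvf jvbo yvvvq zoft litr ehd ksiic ddap pkt mwp zmcrh zkxrk mbbvd
Hunk 5: at line 2 remove [yvvvq,zoft,litr] add [nbe,xtssa] -> 13 lines: rasi cvf jvbo nbe xtssa ehd ksiic ddap pkt mwp zmcrh zkxrk mbbvd
Hunk 6: at line 4 remove [ehd,ksiic] add [uulsc,epz] -> 13 lines: rasi cvf jvbo nbe xtssa uulsc epz ddap pkt mwp zmcrh zkxrk mbbvd
Hunk 7: at line 7 remove [ddap,pkt,mwp] add [zhyk] -> 11 lines: rasi cvf jvbo nbe xtssa uulsc epz zhyk zmcrh zkxrk mbbvd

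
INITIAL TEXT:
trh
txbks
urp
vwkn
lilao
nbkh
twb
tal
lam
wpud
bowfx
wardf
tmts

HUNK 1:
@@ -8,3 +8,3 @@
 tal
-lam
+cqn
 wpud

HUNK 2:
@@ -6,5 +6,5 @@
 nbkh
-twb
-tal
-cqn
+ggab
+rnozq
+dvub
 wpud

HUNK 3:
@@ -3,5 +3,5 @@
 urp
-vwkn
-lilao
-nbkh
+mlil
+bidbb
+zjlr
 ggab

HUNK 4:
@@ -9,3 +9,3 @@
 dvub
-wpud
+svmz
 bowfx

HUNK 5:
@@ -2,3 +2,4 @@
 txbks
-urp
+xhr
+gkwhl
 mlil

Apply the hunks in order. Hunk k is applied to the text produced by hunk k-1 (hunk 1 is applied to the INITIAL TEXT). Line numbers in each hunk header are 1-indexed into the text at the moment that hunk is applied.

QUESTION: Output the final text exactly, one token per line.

Answer: trh
txbks
xhr
gkwhl
mlil
bidbb
zjlr
ggab
rnozq
dvub
svmz
bowfx
wardf
tmts

Derivation:
Hunk 1: at line 8 remove [lam] add [cqn] -> 13 lines: trh txbks urp vwkn lilao nbkh twb tal cqn wpud bowfx wardf tmts
Hunk 2: at line 6 remove [twb,tal,cqn] add [ggab,rnozq,dvub] -> 13 lines: trh txbks urp vwkn lilao nbkh ggab rnozq dvub wpud bowfx wardf tmts
Hunk 3: at line 3 remove [vwkn,lilao,nbkh] add [mlil,bidbb,zjlr] -> 13 lines: trh txbks urp mlil bidbb zjlr ggab rnozq dvub wpud bowfx wardf tmts
Hunk 4: at line 9 remove [wpud] add [svmz] -> 13 lines: trh txbks urp mlil bidbb zjlr ggab rnozq dvub svmz bowfx wardf tmts
Hunk 5: at line 2 remove [urp] add [xhr,gkwhl] -> 14 lines: trh txbks xhr gkwhl mlil bidbb zjlr ggab rnozq dvub svmz bowfx wardf tmts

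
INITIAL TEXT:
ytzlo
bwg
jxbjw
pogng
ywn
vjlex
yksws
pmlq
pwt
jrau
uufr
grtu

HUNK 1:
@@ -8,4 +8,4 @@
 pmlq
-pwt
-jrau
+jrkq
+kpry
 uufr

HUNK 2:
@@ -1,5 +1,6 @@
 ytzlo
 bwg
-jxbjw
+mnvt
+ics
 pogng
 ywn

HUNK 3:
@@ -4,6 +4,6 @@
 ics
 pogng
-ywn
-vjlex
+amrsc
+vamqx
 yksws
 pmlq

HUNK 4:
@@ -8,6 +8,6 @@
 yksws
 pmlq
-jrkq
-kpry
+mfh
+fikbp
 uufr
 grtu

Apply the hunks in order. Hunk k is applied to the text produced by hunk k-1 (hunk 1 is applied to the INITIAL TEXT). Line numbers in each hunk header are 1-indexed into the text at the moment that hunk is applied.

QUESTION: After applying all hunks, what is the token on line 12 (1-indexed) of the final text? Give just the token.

Hunk 1: at line 8 remove [pwt,jrau] add [jrkq,kpry] -> 12 lines: ytzlo bwg jxbjw pogng ywn vjlex yksws pmlq jrkq kpry uufr grtu
Hunk 2: at line 1 remove [jxbjw] add [mnvt,ics] -> 13 lines: ytzlo bwg mnvt ics pogng ywn vjlex yksws pmlq jrkq kpry uufr grtu
Hunk 3: at line 4 remove [ywn,vjlex] add [amrsc,vamqx] -> 13 lines: ytzlo bwg mnvt ics pogng amrsc vamqx yksws pmlq jrkq kpry uufr grtu
Hunk 4: at line 8 remove [jrkq,kpry] add [mfh,fikbp] -> 13 lines: ytzlo bwg mnvt ics pogng amrsc vamqx yksws pmlq mfh fikbp uufr grtu
Final line 12: uufr

Answer: uufr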